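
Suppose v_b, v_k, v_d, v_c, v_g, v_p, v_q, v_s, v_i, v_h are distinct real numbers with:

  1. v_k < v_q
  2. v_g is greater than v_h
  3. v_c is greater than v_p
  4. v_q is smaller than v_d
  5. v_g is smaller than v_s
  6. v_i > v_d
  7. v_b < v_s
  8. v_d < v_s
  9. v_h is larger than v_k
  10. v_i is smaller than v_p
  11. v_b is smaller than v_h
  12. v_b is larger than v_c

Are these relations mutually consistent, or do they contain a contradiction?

consistent

Every relation is compatible with v_k < v_q < v_d < v_i < v_p < v_c < v_b < v_h < v_g < v_s; the set is consistent.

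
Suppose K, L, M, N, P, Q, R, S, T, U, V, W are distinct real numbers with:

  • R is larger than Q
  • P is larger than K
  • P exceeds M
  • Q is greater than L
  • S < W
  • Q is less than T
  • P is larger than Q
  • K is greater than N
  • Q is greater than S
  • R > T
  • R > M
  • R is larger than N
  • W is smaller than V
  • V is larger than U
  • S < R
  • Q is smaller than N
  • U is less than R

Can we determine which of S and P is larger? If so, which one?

P

Link the given pairs in sequence: S < Q; Q < N; N < K; K < P.
Together: S < Q < N < K < P.
So P is larger.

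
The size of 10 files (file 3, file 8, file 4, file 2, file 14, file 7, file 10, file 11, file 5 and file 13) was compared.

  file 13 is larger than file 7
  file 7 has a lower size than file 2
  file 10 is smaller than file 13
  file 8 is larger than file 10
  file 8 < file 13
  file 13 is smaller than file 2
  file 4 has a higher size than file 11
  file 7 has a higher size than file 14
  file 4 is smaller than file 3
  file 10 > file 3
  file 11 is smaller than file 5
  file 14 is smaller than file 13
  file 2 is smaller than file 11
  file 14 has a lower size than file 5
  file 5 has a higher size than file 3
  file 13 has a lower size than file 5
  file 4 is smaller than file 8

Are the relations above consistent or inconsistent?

We have file 13 < file 2 stated directly, yet also file 2 < file 11 < file 4 < file 3 < file 10 < file 8 < file 13 by chaining the others — so file 2 < file 13. Contradiction.

inconsistent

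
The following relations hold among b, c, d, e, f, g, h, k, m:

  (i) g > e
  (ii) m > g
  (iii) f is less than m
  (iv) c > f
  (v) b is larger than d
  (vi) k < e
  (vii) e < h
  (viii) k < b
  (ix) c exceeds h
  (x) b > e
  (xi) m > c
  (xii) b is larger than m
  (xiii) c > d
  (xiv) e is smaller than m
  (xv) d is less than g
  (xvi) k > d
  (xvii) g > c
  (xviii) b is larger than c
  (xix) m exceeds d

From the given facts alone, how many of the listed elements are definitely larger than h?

4

From h the given relations immediately reach c.
From those, g, m, b — 4 in total.
Nothing else is reachable above h; 4 in all.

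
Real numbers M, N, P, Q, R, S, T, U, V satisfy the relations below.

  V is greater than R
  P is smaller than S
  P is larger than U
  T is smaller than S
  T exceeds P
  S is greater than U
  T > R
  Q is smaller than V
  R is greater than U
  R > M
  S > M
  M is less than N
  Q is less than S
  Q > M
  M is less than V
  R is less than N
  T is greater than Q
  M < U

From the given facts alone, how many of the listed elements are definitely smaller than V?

From V the given relations immediately reach M, R, Q.
From those, U — 4 in total.
No other element is forced below V by the given relations, so the count is 4.

4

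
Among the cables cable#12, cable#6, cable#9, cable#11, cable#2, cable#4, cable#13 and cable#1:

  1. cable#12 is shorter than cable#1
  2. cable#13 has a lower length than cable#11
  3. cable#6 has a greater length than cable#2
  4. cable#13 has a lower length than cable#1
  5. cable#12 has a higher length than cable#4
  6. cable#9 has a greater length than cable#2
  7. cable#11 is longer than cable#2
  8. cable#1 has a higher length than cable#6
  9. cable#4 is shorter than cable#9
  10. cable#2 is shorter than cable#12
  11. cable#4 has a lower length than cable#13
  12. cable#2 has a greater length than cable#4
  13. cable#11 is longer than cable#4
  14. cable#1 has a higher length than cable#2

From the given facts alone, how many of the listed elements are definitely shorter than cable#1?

5

Directly below cable#1: cable#2, cable#13, cable#12, cable#6.
One step further: cable#4 (5 so far).
No other element is forced below cable#1 by the given relations, so the count is 5.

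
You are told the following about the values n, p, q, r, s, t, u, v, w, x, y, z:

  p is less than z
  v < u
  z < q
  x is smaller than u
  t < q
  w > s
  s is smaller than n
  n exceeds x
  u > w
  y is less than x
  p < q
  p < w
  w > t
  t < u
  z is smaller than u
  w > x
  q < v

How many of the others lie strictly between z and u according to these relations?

2

Chaining upward from z reaches: q, v.
Chaining downward from u reaches: s, p, y, t, q, x, v, w.
Strictly between z and u are those in both lists: q, v — 2 elements.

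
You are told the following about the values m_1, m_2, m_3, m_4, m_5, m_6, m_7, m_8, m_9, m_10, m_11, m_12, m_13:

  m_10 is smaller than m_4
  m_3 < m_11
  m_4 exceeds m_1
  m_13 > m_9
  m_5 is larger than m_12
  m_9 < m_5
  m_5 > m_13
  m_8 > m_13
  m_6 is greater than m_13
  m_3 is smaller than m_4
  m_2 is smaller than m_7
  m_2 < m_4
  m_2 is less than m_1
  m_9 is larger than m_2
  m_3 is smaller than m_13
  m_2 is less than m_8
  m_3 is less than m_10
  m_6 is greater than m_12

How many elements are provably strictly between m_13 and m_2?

The relations place m_2 below m_13. An element lies strictly between them when it is forced above m_2 and also forced below m_13.
Above m_2: {m_1, m_9, m_4, m_7, m_5, m_6, m_8}. Below m_13: {m_9, m_3}.
Intersection: {m_9} — 1.

1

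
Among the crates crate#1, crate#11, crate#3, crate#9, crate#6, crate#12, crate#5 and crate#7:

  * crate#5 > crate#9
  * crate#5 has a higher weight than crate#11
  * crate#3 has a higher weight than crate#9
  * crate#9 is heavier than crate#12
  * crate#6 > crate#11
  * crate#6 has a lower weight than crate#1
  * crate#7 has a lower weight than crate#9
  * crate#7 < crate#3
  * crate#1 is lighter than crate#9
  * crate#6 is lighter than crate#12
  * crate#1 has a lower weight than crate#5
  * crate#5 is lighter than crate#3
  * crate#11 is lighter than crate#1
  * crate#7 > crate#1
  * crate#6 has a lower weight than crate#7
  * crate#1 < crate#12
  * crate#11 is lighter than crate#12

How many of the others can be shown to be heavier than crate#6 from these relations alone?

6

The elements the relations force above crate#6 are crate#1, crate#12, crate#7, crate#9, crate#5, crate#3 — no chain reaches any other.
That is 6.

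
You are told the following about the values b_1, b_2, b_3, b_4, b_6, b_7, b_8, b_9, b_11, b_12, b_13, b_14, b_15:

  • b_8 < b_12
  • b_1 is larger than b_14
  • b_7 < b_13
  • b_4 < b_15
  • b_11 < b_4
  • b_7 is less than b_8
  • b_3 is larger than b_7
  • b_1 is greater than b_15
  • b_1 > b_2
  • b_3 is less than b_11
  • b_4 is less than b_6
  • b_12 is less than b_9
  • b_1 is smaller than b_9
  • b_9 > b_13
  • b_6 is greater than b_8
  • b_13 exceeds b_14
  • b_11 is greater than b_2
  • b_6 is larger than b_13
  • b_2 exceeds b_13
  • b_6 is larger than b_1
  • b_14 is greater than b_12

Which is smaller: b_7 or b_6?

b_7

b_7 < b_8 and b_8 < b_12 give b_7 < b_12.
Then b_12 < b_14 extends the chain to b_14.
With b_14 < b_13: b_7 < b_8 < b_12 < b_14 < b_13.
Then b_13 < b_2 extends the chain to b_2.
With b_2 < b_11: b_7 < b_8 < b_12 < b_14 < b_13 < b_2 < b_11.
Then b_11 < b_4 extends the chain to b_4.
Then b_4 < b_15 extends the chain to b_15.
Then b_15 < b_1 extends the chain to b_1.
With b_1 < b_6: b_7 < b_8 < b_12 < b_14 < b_13 < b_2 < b_11 < b_4 < b_15 < b_1 < b_6.
So b_7 < b_6; b_7 is the smaller of the two.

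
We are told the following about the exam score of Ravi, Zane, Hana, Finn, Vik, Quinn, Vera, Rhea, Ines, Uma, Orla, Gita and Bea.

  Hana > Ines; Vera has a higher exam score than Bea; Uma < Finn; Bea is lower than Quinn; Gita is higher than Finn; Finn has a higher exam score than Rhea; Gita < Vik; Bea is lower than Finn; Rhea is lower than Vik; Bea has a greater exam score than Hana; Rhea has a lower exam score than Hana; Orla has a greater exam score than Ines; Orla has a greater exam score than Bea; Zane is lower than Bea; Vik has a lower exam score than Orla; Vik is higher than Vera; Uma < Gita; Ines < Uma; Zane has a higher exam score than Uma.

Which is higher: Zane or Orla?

The relevant relations are Zane < Bea; Bea < Finn; Finn < Gita; Gita < Vik; Vik < Orla.
Together: Zane < Bea < Finn < Gita < Vik < Orla.
So Zane < Orla; Orla is the higher of the two.

Orla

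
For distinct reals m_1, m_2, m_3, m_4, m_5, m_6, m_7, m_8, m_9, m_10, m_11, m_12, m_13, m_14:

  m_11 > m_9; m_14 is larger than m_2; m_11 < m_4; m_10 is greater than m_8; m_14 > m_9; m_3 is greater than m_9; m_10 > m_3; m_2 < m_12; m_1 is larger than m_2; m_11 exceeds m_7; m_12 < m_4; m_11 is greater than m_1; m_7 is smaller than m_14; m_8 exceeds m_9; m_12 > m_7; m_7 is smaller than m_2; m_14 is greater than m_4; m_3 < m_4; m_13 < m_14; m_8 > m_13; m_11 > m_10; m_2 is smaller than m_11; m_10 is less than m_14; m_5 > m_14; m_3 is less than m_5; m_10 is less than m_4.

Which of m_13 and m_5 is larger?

Link the given pairs in sequence: m_13 < m_8; m_8 < m_10; m_10 < m_11; m_11 < m_4; m_4 < m_14; m_14 < m_5.
Together: m_13 < m_8 < m_10 < m_11 < m_4 < m_14 < m_5.
So m_13 < m_5; m_5 is the larger of the two.

m_5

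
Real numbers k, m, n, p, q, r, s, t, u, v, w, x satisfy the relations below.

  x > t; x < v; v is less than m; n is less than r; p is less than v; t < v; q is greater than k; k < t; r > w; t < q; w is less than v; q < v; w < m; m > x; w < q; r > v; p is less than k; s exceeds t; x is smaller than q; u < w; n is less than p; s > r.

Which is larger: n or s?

s

n < p < k < t < x < v < r < s, by transitivity through p, k, t, x, v, r.
So n < s; s is the larger of the two.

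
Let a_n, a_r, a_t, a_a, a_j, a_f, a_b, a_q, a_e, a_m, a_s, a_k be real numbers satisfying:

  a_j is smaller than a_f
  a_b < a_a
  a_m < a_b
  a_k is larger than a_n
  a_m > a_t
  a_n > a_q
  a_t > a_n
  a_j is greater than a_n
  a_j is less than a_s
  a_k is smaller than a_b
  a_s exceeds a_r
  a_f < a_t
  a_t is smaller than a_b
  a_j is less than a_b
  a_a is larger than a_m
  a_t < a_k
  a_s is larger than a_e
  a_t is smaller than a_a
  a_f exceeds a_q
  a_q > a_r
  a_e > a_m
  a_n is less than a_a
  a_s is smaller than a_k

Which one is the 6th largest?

Chaining the given pairs: a_r < a_q < a_n < a_j < a_f < a_t < a_m < a_e < a_s < a_k < a_b < a_a.
Counting 6 from the largest end gives a_m.

a_m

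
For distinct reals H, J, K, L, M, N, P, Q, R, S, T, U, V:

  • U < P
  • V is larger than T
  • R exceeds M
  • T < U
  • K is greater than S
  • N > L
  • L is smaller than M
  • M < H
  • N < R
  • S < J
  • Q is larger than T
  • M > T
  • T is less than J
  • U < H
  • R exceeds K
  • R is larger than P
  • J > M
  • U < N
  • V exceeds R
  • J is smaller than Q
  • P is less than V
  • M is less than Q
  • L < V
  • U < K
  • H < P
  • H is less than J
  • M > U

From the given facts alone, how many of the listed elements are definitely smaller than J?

Directly below J: T, S, M, H.
One step further: L, U (6 so far).
No other element is forced below J by the given relations, so the count is 6.

6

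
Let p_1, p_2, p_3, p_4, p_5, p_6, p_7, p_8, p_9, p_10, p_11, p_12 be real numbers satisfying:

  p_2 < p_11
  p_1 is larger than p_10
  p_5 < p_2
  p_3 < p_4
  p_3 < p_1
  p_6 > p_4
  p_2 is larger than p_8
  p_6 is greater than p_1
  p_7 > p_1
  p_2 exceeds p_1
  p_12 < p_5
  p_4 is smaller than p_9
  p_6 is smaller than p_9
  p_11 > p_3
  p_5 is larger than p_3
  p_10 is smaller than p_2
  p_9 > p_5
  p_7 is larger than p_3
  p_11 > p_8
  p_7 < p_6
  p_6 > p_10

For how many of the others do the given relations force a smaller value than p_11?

The elements the relations force below p_11 are p_10, p_12, p_3, p_5, p_8, p_1, p_2 — no chain reaches any other.
That is 7.

7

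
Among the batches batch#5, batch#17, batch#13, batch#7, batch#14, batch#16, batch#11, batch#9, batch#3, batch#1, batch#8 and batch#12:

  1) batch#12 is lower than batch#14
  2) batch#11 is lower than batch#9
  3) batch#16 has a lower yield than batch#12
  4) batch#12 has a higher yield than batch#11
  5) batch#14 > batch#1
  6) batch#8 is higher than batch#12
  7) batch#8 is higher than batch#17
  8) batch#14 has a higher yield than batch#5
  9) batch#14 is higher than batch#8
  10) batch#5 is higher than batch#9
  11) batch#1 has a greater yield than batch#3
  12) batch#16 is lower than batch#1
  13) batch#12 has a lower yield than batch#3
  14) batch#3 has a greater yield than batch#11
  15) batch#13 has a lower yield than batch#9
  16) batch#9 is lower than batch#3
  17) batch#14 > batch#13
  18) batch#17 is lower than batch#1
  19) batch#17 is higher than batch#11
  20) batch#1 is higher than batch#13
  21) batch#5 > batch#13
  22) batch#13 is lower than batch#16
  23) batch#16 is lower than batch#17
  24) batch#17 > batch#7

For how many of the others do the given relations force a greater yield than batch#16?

6

Directly above batch#16: batch#17, batch#12, batch#1.
One step further: batch#8, batch#3, batch#14 (6 so far).
No other element is forced above batch#16 by the given relations, so the count is 6.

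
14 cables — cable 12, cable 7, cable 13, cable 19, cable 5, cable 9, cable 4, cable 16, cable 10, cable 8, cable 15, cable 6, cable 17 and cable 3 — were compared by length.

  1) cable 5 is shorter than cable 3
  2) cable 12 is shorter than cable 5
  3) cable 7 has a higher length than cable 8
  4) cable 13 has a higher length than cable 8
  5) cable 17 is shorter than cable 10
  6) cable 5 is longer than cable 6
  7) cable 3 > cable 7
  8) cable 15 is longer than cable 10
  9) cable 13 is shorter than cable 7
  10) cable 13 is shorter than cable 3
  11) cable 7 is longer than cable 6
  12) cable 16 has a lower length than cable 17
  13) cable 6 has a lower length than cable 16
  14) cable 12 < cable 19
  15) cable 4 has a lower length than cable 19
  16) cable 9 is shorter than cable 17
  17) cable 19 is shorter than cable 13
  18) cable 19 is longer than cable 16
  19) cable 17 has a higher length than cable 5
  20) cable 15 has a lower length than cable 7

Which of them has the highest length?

cable 3

cable 12 is not greatest since cable 12 < cable 19; cable 6 is not greatest since cable 6 < cable 5; cable 4 is not greatest since cable 4 < cable 19; cable 5 is not greatest since cable 5 < cable 17; cable 16 is not greatest since cable 16 < cable 19; cable 8 is not greatest since cable 8 < cable 7; cable 9 is not greatest since cable 9 < cable 17; cable 17 is not greatest since cable 17 < cable 10; cable 19 is not greatest since cable 19 < cable 13; cable 10 is not greatest since cable 10 < cable 15; cable 15 is not greatest since cable 15 < cable 7; cable 13 is not greatest since cable 13 < cable 3; cable 7 is not greatest since cable 7 < cable 3.
Only cable 3 has nothing above it, so cable 3 is the highest length.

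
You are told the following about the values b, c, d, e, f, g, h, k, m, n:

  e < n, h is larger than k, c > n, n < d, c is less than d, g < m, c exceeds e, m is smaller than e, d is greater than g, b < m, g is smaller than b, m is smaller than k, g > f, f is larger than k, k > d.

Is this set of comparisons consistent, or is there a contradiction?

Chaining the given relations yields f < g < b < m < e < n < c < d < k, so f < k. But one relation states k < f. These cannot both hold.

inconsistent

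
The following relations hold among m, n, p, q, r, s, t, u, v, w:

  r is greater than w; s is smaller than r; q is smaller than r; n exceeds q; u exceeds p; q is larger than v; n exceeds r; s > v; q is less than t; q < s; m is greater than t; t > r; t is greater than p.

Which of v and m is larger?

m

Link the given pairs in sequence: v < q; q < s; s < r; r < t; t < m.
Together: v < q < s < r < t < m.
So v < m; m is the larger of the two.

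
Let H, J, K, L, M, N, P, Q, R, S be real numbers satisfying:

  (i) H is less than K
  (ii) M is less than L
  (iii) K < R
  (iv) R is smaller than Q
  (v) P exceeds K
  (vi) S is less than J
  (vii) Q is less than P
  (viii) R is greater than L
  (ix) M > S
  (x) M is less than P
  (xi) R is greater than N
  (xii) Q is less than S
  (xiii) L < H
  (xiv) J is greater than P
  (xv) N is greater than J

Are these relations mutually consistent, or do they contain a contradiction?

We have R < Q stated directly, yet also Q < S < M < L < H < K < P < J < N < R by chaining the others — so Q < R. Contradiction.

inconsistent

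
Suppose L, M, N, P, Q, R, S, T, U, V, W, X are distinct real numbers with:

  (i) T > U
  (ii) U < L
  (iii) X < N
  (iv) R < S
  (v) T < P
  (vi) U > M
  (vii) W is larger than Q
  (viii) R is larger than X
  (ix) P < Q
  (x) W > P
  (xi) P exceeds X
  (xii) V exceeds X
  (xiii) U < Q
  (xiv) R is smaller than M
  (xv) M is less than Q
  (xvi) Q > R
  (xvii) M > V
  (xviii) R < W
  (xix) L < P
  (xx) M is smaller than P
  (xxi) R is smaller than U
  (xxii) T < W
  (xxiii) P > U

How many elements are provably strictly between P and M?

The relations place M below P. An element lies strictly between them when it is forced above M and also forced below P.
Above M: {U, T, L, Q, W}. Below P: {X, R, V, U, T, L}.
Intersection: {U, T, L} — 3.

3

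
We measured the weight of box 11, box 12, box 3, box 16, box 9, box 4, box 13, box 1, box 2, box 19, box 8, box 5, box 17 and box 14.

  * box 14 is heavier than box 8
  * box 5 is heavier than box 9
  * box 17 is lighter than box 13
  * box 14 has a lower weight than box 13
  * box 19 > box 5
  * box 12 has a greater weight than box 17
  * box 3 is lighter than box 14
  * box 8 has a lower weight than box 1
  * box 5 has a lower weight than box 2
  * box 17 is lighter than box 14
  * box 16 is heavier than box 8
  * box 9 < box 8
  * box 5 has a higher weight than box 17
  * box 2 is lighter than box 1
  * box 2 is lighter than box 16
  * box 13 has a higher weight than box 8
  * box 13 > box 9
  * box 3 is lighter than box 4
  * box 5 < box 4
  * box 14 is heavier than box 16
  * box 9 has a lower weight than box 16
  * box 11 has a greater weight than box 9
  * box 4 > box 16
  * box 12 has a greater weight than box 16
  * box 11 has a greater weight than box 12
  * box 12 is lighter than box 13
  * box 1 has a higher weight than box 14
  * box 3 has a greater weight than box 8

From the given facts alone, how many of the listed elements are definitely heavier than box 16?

The elements the relations force above box 16 are box 12, box 4, box 14, box 13, box 1, box 11 — no chain reaches any other.
That is 6.

6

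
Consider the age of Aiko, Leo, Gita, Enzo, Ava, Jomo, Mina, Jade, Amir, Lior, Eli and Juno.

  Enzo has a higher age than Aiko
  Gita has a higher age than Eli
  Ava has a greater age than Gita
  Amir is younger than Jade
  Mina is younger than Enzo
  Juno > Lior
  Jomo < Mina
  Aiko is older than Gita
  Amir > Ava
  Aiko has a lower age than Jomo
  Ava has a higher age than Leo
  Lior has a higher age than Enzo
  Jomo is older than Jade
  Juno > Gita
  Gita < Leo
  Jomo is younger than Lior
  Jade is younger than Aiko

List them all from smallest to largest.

Nothing is placed below Eli, so it is least; from there Eli < Gita; Gita < Leo; Leo < Ava; Ava < Amir; Amir < Jade; Jade < Aiko; Aiko < Jomo; Jomo < Mina; Mina < Enzo; Enzo < Lior; Lior < Juno, each given directly.

Eli < Gita < Leo < Ava < Amir < Jade < Aiko < Jomo < Mina < Enzo < Lior < Juno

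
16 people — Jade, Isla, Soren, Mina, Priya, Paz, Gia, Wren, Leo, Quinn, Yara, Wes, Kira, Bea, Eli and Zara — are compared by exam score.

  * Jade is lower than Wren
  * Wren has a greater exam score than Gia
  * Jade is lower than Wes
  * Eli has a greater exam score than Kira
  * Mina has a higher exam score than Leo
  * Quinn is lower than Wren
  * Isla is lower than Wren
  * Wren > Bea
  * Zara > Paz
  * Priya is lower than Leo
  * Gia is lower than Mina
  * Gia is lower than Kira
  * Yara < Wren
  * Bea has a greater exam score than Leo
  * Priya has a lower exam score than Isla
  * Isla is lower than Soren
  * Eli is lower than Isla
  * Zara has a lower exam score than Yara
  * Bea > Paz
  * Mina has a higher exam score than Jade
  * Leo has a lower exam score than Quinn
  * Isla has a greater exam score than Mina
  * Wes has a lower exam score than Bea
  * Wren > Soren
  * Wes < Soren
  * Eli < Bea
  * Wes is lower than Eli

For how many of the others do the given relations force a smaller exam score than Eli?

4

Directly below Eli: Wes, Kira.
One step further: Jade, Gia (4 so far).
No other element is forced below Eli by the given relations, so the count is 4.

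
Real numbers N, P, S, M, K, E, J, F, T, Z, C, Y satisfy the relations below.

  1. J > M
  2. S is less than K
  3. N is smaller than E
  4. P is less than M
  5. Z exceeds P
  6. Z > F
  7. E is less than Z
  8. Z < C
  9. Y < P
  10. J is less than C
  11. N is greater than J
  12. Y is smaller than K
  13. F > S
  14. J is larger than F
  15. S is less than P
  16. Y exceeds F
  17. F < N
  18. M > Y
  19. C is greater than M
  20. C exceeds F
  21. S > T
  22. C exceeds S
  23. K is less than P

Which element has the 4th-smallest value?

Piecing the relations together gives one ordering: T < S < F < Y < K < P < M < J < N < E < Z < C.
The 4th smallest is Y.

Y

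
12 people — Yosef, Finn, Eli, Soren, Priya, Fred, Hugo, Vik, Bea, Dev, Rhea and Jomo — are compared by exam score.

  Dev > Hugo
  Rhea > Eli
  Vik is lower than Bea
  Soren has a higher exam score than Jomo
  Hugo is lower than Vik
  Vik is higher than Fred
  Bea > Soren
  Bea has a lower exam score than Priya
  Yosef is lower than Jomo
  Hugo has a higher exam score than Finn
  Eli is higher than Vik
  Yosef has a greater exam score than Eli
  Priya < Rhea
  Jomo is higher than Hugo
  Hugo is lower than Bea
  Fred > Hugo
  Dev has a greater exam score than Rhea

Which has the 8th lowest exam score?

Soren

Chaining the given pairs: Finn < Hugo < Fred < Vik < Eli < Yosef < Jomo < Soren < Bea < Priya < Rhea < Dev.
The 8th smallest is Soren.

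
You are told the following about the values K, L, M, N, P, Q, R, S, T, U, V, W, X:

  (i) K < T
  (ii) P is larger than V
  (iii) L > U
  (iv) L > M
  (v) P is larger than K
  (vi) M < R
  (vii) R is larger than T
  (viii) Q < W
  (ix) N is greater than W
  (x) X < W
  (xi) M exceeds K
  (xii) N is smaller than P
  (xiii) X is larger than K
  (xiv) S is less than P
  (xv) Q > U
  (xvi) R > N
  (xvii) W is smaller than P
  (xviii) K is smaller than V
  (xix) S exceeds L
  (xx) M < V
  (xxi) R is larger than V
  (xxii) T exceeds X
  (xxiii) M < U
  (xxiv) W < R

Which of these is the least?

K

Chaining upward from K: directly above it, M, X, T, V, P; then U, W, L, R; then Q, N, S.
That covers every other element, and nothing is given below K, so K is the least.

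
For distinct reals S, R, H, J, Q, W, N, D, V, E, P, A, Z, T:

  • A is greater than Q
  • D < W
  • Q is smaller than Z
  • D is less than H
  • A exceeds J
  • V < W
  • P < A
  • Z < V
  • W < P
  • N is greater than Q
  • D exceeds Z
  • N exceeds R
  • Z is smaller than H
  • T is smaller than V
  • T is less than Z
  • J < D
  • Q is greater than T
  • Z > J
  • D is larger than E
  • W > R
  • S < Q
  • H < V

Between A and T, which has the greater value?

T < Q < Z < D < H < V < W < P < A, by transitivity through Q, Z, D, H, V, W, P.
So T < A; A is the larger of the two.

A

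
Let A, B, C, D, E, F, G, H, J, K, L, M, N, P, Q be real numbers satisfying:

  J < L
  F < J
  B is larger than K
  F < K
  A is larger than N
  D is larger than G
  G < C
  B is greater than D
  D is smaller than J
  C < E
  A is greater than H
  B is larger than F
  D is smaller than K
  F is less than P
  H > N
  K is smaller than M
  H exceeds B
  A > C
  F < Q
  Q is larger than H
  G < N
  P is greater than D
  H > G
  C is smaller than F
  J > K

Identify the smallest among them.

G

Chaining upward from G: directly above it, D, C, N, H; then F, K, B, J, P, Q, E, A; then L, M.
That covers every other element, and nothing is given below G, so G is the smallest.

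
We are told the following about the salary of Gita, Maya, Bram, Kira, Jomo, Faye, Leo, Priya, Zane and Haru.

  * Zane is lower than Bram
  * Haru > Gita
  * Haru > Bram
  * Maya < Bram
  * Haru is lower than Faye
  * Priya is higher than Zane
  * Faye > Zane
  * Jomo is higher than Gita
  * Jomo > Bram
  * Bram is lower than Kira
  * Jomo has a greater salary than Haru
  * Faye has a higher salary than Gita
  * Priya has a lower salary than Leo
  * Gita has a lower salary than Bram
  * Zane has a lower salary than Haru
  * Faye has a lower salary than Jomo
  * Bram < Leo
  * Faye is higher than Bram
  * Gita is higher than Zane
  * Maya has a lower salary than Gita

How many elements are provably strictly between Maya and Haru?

Chaining upward from Maya reaches: Gita, Bram, Leo, Kira, Faye, Jomo.
Chaining downward from Haru reaches: Zane, Gita, Bram.
Strictly between Maya and Haru are those in both lists: Gita, Bram — 2 elements.

2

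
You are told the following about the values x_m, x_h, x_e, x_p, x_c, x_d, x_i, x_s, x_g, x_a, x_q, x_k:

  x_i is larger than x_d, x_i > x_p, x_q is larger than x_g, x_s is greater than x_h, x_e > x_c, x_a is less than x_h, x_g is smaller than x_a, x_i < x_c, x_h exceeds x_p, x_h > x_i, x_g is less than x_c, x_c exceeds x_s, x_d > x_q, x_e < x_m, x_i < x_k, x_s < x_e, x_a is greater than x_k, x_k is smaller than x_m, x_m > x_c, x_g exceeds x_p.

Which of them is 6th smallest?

Piecing the relations together gives one ordering: x_p < x_g < x_q < x_d < x_i < x_k < x_a < x_h < x_s < x_c < x_e < x_m.
The 6th smallest is x_k.

x_k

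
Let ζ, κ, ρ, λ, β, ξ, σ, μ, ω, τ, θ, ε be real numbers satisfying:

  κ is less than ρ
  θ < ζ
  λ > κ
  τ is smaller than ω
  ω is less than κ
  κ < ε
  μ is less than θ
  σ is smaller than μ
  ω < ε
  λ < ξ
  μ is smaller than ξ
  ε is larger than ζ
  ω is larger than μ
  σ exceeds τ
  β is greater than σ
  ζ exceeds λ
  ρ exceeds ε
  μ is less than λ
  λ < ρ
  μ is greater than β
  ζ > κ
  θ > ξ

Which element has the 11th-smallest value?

ε

Piecing the relations together gives one ordering: τ < σ < β < μ < ω < κ < λ < ξ < θ < ζ < ε < ρ.
The 11th smallest is ε.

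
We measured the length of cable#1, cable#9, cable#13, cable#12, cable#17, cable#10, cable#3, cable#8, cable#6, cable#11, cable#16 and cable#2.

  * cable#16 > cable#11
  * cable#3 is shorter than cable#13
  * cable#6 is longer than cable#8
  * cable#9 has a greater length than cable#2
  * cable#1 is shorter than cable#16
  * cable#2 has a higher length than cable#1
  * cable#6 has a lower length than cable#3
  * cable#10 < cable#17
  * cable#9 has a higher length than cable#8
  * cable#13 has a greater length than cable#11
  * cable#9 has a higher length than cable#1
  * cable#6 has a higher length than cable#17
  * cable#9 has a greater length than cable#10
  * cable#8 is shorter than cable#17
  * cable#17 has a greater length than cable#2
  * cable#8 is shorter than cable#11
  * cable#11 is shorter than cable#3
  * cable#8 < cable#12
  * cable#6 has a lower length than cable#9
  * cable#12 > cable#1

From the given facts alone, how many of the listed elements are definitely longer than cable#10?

5

From cable#10 the given relations immediately reach cable#17, cable#9.
From those, cable#6 — 3 in total.
From those, cable#3 — 4 in total.
From those, cable#13 — 5 in total.
Nothing else is reachable above cable#10; 5 in all.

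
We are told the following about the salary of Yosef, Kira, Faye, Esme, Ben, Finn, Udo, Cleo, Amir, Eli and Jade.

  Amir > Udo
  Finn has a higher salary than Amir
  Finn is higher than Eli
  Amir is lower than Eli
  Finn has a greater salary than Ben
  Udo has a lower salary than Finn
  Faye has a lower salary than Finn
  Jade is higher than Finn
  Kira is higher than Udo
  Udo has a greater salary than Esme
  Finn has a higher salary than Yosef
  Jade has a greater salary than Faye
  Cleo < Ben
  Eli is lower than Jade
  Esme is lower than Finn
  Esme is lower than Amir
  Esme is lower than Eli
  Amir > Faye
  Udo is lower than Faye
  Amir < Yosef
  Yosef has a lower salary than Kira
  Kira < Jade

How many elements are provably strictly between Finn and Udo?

4

Chaining upward from Udo reaches: Faye, Amir, Eli, Yosef, Kira, Jade.
Chaining downward from Finn reaches: Esme, Cleo, Ben, Faye, Amir, Eli, Yosef.
Strictly between Udo and Finn are those in both lists: Faye, Amir, Eli, Yosef — 4 elements.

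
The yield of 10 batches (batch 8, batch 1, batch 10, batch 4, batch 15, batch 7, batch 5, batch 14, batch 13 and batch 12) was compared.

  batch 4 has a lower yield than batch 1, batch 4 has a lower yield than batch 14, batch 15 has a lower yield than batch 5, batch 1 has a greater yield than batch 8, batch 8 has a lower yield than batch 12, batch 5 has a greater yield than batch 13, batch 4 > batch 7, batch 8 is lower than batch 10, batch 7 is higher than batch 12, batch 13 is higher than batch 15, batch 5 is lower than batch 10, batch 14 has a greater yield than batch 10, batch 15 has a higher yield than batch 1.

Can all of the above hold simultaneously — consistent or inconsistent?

consistent

Every relation is compatible with batch 8 < batch 12 < batch 7 < batch 4 < batch 1 < batch 15 < batch 13 < batch 5 < batch 10 < batch 14; the set is consistent.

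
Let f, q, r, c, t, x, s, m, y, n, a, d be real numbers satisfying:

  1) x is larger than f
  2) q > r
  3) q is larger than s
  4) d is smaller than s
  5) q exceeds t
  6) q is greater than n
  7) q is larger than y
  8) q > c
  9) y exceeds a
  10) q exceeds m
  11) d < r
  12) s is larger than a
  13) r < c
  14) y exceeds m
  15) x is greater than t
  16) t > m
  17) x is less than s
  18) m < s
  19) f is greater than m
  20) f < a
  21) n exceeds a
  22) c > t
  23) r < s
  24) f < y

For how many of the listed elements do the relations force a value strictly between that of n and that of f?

1

The relations place f below n. An element lies strictly between them when it is forced above f and also forced below n.
Above f: {a, y, x, s, q}. Below n: {m, a}.
Intersection: {a} — 1.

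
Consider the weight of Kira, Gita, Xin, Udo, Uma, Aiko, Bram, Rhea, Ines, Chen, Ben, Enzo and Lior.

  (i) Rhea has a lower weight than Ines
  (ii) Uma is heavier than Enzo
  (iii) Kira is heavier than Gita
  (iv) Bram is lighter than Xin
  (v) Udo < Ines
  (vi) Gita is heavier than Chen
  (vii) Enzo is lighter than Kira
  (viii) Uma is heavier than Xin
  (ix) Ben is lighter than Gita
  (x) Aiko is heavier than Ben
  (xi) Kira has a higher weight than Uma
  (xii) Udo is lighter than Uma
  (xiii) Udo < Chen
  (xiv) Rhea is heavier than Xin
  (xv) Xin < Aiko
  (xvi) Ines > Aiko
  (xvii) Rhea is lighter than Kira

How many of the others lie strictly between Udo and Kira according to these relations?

3

The relations place Udo below Kira. An element lies strictly between them when it is forced above Udo and also forced below Kira.
Above Udo: {Chen, Uma, Gita, Ines}. Below Kira: {Bram, Ben, Enzo, Xin, Chen, Uma, Gita, Rhea}.
Intersection: {Chen, Uma, Gita} — 3.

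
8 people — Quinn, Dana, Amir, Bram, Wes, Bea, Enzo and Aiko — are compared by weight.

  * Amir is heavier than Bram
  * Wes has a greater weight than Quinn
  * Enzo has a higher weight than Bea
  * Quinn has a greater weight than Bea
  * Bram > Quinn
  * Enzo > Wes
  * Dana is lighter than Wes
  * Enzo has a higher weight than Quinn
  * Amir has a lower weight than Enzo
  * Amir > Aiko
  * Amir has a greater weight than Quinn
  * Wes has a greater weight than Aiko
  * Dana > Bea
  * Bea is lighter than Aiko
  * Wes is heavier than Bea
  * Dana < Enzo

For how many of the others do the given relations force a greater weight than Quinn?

The elements the relations force above Quinn are Wes, Bram, Amir, Enzo — no chain reaches any other.
That is 4.

4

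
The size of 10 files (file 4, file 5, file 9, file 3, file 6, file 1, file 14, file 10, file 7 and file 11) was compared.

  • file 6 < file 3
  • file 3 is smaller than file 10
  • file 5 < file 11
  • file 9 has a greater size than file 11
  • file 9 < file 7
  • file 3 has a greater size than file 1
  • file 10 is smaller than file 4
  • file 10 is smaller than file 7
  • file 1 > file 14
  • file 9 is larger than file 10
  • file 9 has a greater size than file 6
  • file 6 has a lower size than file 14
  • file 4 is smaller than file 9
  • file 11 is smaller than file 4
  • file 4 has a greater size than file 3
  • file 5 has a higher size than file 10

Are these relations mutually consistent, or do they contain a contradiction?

The single ordering file 6 < file 14 < file 1 < file 3 < file 10 < file 5 < file 11 < file 4 < file 9 < file 7 satisfies every listed relation, so no contradiction arises.

consistent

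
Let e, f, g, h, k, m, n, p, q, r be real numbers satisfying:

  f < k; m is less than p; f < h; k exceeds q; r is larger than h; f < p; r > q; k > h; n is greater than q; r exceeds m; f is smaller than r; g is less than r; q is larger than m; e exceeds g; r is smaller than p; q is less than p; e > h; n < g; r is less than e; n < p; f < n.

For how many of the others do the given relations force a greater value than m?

7

The elements the relations force above m are q, k, n, g, r, e, p — no chain reaches any other.
That is 7.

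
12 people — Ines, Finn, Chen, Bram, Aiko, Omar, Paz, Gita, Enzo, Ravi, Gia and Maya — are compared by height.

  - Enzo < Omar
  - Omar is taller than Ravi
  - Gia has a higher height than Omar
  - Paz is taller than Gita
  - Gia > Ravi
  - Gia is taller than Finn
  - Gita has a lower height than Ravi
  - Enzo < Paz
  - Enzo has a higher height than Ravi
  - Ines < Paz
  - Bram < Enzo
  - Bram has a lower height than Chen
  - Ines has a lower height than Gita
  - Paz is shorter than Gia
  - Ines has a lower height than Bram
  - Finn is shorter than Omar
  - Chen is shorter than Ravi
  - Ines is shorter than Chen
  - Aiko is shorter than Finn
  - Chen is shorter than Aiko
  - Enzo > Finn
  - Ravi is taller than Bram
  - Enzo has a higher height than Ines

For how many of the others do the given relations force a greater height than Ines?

From Ines the given relations immediately reach Bram, Chen, Gita, Enzo, Paz.
From those, Aiko, Ravi, Omar, Gia — 9 in total.
From those, Finn — 10 in total.
Nothing else is reachable above Ines; 10 in all.

10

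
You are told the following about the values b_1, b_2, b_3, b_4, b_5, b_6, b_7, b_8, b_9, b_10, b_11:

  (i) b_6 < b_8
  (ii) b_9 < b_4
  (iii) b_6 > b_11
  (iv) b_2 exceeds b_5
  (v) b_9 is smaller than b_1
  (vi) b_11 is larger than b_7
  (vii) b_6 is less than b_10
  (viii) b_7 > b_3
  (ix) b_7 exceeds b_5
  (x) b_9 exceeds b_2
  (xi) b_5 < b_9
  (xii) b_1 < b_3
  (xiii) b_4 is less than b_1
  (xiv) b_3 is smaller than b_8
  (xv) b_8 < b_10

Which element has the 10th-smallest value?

Chaining the given pairs: b_5 < b_2 < b_9 < b_4 < b_1 < b_3 < b_7 < b_11 < b_6 < b_8 < b_10.
Counting 10 from the smallest end gives b_8.

b_8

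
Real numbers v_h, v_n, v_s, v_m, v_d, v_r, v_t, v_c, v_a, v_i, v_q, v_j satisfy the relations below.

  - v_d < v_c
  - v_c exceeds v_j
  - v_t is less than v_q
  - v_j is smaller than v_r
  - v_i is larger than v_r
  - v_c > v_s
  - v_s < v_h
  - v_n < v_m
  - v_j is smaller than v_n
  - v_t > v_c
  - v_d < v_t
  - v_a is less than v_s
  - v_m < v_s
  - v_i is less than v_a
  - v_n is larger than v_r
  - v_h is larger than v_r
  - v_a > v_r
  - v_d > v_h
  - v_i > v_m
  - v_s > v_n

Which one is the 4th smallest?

v_m

Chaining the given pairs: v_j < v_r < v_n < v_m < v_i < v_a < v_s < v_h < v_d < v_c < v_t < v_q.
Counting 4 from the smallest end gives v_m.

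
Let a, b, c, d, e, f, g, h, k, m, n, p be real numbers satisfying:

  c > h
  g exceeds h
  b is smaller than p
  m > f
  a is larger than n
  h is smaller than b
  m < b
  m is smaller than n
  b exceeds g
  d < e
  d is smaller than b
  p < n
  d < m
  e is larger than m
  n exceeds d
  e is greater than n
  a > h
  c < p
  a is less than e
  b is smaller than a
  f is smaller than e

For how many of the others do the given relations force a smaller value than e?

From e the given relations immediately reach d, f, m, n, a.
From those, h, b, p — 8 in total.
From those, c, g — 10 in total.
Nothing else is reachable below e; 10 in all.

10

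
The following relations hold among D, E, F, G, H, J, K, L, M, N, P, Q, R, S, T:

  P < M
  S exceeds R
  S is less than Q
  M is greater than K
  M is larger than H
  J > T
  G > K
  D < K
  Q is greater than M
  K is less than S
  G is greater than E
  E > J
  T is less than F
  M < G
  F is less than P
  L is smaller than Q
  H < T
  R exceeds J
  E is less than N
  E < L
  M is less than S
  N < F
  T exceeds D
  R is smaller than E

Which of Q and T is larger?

T < J and J < R give T < R.
Then R < E extends the chain to E.
Then E < N extends the chain to N.
Then N < F extends the chain to F.
With F < P: T < J < R < E < N < F < P.
Then P < M extends the chain to M.
With M < S: T < J < R < E < N < F < P < M < S.
Then S < Q extends the chain to Q.
So T < Q; Q is the larger of the two.

Q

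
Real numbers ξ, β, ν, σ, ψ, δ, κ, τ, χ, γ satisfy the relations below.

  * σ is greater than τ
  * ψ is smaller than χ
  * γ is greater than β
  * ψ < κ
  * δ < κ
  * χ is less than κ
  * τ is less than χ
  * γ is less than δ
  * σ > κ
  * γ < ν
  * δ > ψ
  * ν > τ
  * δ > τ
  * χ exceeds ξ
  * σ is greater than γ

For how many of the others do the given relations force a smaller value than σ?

The elements the relations force below σ are τ, β, γ, ψ, ξ, δ, χ, κ — no chain reaches any other.
That is 8.

8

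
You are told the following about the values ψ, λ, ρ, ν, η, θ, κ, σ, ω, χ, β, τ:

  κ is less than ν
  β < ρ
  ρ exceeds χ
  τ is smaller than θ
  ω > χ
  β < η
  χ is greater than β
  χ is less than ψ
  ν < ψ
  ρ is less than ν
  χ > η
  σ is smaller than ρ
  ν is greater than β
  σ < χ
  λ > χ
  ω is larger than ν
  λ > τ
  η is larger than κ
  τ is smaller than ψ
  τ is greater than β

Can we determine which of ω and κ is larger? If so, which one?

Link the given pairs in sequence: κ < η; η < χ; χ < ρ; ρ < ν; ν < ω.
Together: κ < η < χ < ρ < ν < ω.
So ω is larger.

ω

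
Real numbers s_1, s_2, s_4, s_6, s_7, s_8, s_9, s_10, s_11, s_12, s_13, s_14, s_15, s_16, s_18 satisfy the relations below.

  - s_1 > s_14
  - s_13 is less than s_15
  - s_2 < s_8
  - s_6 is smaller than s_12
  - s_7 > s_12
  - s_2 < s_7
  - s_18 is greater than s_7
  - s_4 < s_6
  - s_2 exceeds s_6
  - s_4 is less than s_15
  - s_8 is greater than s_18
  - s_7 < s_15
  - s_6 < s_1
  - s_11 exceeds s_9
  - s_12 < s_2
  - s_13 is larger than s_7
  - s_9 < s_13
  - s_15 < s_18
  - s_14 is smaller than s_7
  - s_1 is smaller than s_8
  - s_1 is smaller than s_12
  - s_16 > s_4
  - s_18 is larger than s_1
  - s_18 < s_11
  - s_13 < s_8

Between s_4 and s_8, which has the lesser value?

s_4

s_4 < s_6 and s_6 < s_1 give s_4 < s_1.
With s_1 < s_12: s_4 < s_6 < s_1 < s_12.
With s_12 < s_2: s_4 < s_6 < s_1 < s_12 < s_2.
Then s_2 < s_7 extends the chain to s_7.
With s_7 < s_13: s_4 < s_6 < s_1 < s_12 < s_2 < s_7 < s_13.
With s_13 < s_15: s_4 < s_6 < s_1 < s_12 < s_2 < s_7 < s_13 < s_15.
With s_15 < s_18: s_4 < s_6 < s_1 < s_12 < s_2 < s_7 < s_13 < s_15 < s_18.
Then s_18 < s_8 extends the chain to s_8.
So s_4 < s_8; s_4 is the smaller of the two.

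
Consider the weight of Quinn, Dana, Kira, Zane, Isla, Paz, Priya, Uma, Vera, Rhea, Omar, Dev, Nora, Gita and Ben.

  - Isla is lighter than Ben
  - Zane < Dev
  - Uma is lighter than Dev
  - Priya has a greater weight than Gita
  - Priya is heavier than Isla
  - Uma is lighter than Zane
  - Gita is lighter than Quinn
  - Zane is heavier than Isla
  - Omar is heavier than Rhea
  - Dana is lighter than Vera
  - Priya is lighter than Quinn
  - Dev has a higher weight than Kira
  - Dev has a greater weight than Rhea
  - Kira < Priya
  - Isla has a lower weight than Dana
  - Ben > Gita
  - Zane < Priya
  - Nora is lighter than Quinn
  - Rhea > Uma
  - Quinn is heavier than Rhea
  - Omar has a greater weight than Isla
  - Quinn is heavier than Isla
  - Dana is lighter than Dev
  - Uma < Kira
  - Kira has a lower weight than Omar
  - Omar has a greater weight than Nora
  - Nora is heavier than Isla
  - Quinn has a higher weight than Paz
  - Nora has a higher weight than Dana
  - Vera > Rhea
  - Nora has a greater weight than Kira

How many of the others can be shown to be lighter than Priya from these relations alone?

Directly below Priya: Gita, Kira, Isla, Zane.
One step further: Uma (5 so far).
No other element is forced below Priya by the given relations, so the count is 5.

5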